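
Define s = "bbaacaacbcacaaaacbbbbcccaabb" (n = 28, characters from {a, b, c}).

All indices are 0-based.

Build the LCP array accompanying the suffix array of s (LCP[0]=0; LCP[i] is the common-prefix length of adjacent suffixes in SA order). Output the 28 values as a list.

rank→(start, suffix):
  0 → (12, 'aaaacbbbbcccaabb')
  1 → (13, 'aaacbbbbcccaabb')
  2 → (24, 'aabb')
  3 → (2, 'aacaacbcacaaaacbbbbcccaabb')
  4 → (14, 'aacbbbbcccaabb')
  5 → (5, 'aacbcacaaaacbbbbcccaabb')
  6 → (25, 'abb')
  7 → (10, 'acaaaacbbbbcccaabb')
  8 → (3, 'acaacbcacaaaacbbbbcccaabb')
  9 → (15, 'acbbbbcccaabb')
  10 → (6, 'acbcacaaaacbbbbcccaabb')
  11 → (27, 'b')
  12 → (1, 'baacaacbcacaaaacbbbbcccaabb')
  13 → (26, 'bb')
  14 → (0, 'bbaacaacbcacaaaacbbbbcccaabb')
  15 → (17, 'bbbbcccaabb')
  16 → (18, 'bbbcccaabb')
  17 → (19, 'bbcccaabb')
  18 → (8, 'bcacaaaacbbbbcccaabb')
  19 → (20, 'bcccaabb')
  20 → (11, 'caaaacbbbbcccaabb')
  21 → (23, 'caabb')
  22 → (4, 'caacbcacaaaacbbbbcccaabb')
  23 → (9, 'cacaaaacbbbbcccaabb')
  24 → (16, 'cbbbbcccaabb')
  25 → (7, 'cbcacaaaacbbbbcccaabb')
  26 → (22, 'ccaabb')
  27 → (21, 'cccaabb')

SA = [12, 13, 24, 2, 14, 5, 25, 10, 3, 15, 6, 27, 1, 26, 0, 17, 18, 19, 8, 20, 11, 23, 4, 9, 16, 7, 22, 21]
i: (SA[i-1],SA[i]) lcp shared
  1: (12,13) 3 'aaa'
  2: (13,24) 2 'aa'
  3: (24,2) 2 'aa'
  4: (2,14) 3 'aac'
  5: (14,5) 4 'aacb'
  6: (5,25) 1 'a'
  7: (25,10) 1 'a'
  8: (10,3) 4 'acaa'
  9: (3,15) 2 'ac'
  10: (15,6) 3 'acb'
  11: (6,27) 0 ''
  12: (27,1) 1 'b'
  13: (1,26) 1 'b'
  14: (26,0) 2 'bb'
  15: (0,17) 2 'bb'
  16: (17,18) 3 'bbb'
  17: (18,19) 2 'bb'
  18: (19,8) 1 'b'
  19: (8,20) 2 'bc'
  20: (20,11) 0 ''
  21: (11,23) 3 'caa'
  22: (23,4) 3 'caa'
  23: (4,9) 2 'ca'
  24: (9,16) 1 'c'
  25: (16,7) 2 'cb'
  26: (7,22) 1 'c'
  27: (22,21) 2 'cc'

[0, 3, 2, 2, 3, 4, 1, 1, 4, 2, 3, 0, 1, 1, 2, 2, 3, 2, 1, 2, 0, 3, 3, 2, 1, 2, 1, 2]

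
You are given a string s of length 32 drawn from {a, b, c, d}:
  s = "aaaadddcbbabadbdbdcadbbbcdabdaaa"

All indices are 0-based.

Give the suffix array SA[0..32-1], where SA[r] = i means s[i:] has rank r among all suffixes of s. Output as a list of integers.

[31, 30, 29, 0, 1, 2, 10, 26, 19, 12, 3, 9, 11, 8, 21, 22, 23, 27, 14, 16, 18, 7, 24, 28, 25, 20, 13, 15, 17, 6, 5, 4]

rank | idx | suffix
   0 |  31 | a
   1 |  30 | aa
   2 |  29 | aaa
   3 |   0 | aaaadddcbbabadbdbdcadbbbcdabdaaa
   4 |   1 | aaadddcbbabadbdbdcadbbbcdabdaaa
   5 |   2 | aadddcbbabadbdbdcadbbbcdabdaaa
   6 |  10 | abadbdbdcadbbbcdabdaaa
   7 |  26 | abdaaa
   8 |  19 | adbbbcdabdaaa
   9 |  12 | adbdbdcadbbbcdabdaaa
  10 |   3 | adddcbbabadbdbdcadbbbcdabdaaa
  11 |   9 | babadbdbdcadbbbcdabdaaa
  12 |  11 | badbdbdcadbbbcdabdaaa
  13 |   8 | bbabadbdbdcadbbbcdabdaaa
  14 |  21 | bbbcdabdaaa
  15 |  22 | bbcdabdaaa
  16 |  23 | bcdabdaaa
  17 |  27 | bdaaa
  18 |  14 | bdbdcadbbbcdabdaaa
  19 |  16 | bdcadbbbcdabdaaa
  20 |  18 | cadbbbcdabdaaa
  21 |   7 | cbbabadbdbdcadbbbcdabdaaa
  22 |  24 | cdabdaaa
  23 |  28 | daaa
  24 |  25 | dabdaaa
  25 |  20 | dbbbcdabdaaa
  26 |  13 | dbdbdcadbbbcdabdaaa
  27 |  15 | dbdcadbbbcdabdaaa
  28 |  17 | dcadbbbcdabdaaa
  29 |   6 | dcbbabadbdbdcadbbbcdabdaaa
  30 |   5 | ddcbbabadbdbdcadbbbcdabdaaa
  31 |   4 | dddcbbabadbdbdcadbbbcdabdaaa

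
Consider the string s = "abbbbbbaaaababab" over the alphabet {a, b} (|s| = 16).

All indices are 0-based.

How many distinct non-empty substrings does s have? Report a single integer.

101

rank | idx | suffix
   0 |   7 | aaaababab
   1 |   8 | aaababab
   2 |   9 | aababab
   3 |  14 | ab
   4 |  12 | abab
   5 |  10 | ababab
   6 |   0 | abbbbbbaaaababab
   7 |  15 | b
   8 |   6 | baaaababab
   9 |  13 | bab
  10 |  11 | babab
  11 |   5 | bbaaaababab
  12 |   4 | bbbaaaababab
  13 |   3 | bbbbaaaababab
  14 |   2 | bbbbbaaaababab
  15 |   1 | bbbbbbaaaababab

SA = [7, 8, 9, 14, 12, 10, 0, 15, 6, 13, 11, 5, 4, 3, 2, 1]
i: (SA[i-1],SA[i]) lcp shared
  1: (7,8) 3 'aaa'
  2: (8,9) 2 'aa'
  3: (9,14) 1 'a'
  4: (14,12) 2 'ab'
  5: (12,10) 4 'abab'
  6: (10,0) 2 'ab'
  7: (0,15) 0 ''
  8: (15,6) 1 'b'
  9: (6,13) 2 'ba'
  10: (13,11) 3 'bab'
  11: (11,5) 1 'b'
  12: (5,4) 2 'bb'
  13: (4,3) 3 'bbb'
  14: (3,2) 4 'bbbb'
  15: (2,1) 5 'bbbbb'

n(n+1)/2 = 16·17/2 = 136
Σ LCP = 0 + 3 + 2 + 1 + 2 + 4 + 2 + 0 + 1 + 2 + 3 + 1 + 2 + 3 + 4 + 5 = 35
distinct = 136 − 35 = 101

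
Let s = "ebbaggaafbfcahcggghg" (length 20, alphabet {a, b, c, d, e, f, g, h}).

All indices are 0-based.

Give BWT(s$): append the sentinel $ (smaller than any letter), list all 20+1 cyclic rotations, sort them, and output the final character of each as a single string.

ggabcbeffh$abhgacggag

rank  rotation               last
    0  $ebbaggaafbfcahcggghg  g
    1  aafbfcahcggghg$ebbagg  g
    2  afbfcahcggghg$ebbagga  a
    3  aggaafbfcahcggghg$ebb  b
    4  ahcggghg$ebbaggaafbfc  c
    5  baggaafbfcahcggghg$eb  b
    6  bbaggaafbfcahcggghg$e  e
    7  bfcahcggghg$ebbaggaaf  f
    8  cahcggghg$ebbaggaafbf  f
    9  cggghg$ebbaggaafbfcah  h
   10  ebbaggaafbfcahcggghg$  $
   11  fbfcahcggghg$ebbaggaa  a
   12  fcahcggghg$ebbaggaafb  b
   13  g$ebbaggaafbfcahcgggh  h
   14  gaafbfcahcggghg$ebbag  g
   15  ggaafbfcahcggghg$ebba  a
   16  ggghg$ebbaggaafbfcahc  c
   17  gghg$ebbaggaafbfcahcg  g
   18  ghg$ebbaggaafbfcahcgg  g
   19  hcggghg$ebbaggaafbfca  a
   20  hg$ebbaggaafbfcahcggg  g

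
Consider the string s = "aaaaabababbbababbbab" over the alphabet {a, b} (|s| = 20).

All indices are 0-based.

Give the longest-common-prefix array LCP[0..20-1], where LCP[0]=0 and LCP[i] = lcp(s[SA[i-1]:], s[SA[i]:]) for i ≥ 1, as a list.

[0, 4, 3, 2, 1, 2, 4, 8, 2, 6, 0, 1, 3, 9, 3, 7, 1, 4, 2, 5]

rank→(start, suffix):
  0 → (0, 'aaaaabababbbababbbab')
  1 → (1, 'aaaabababbbababbbab')
  2 → (2, 'aaabababbbababbbab')
  3 → (3, 'aabababbbababbbab')
  4 → (18, 'ab')
  5 → (4, 'abababbbababbbab')
  6 → (12, 'ababbbab')
  7 → (6, 'ababbbababbbab')
  8 → (14, 'abbbab')
  9 → (8, 'abbbababbbab')
  10 → (19, 'b')
  11 → (17, 'bab')
  12 → (11, 'bababbbab')
  13 → (5, 'bababbbababbbab')
  14 → (13, 'babbbab')
  15 → (7, 'babbbababbbab')
  16 → (16, 'bbab')
  17 → (10, 'bbababbbab')
  18 → (15, 'bbbab')
  19 → (9, 'bbbababbbab')

SA = [0, 1, 2, 3, 18, 4, 12, 6, 14, 8, 19, 17, 11, 5, 13, 7, 16, 10, 15, 9]
i: (SA[i-1],SA[i]) lcp shared
  1: (0,1) 4 'aaaa'
  2: (1,2) 3 'aaa'
  3: (2,3) 2 'aa'
  4: (3,18) 1 'a'
  5: (18,4) 2 'ab'
  6: (4,12) 4 'abab'
  7: (12,6) 8 'ababbbab'
  8: (6,14) 2 'ab'
  9: (14,8) 6 'abbbab'
  10: (8,19) 0 ''
  11: (19,17) 1 'b'
  12: (17,11) 3 'bab'
  13: (11,5) 9 'bababbbab'
  14: (5,13) 3 'bab'
  15: (13,7) 7 'babbbab'
  16: (7,16) 1 'b'
  17: (16,10) 4 'bbab'
  18: (10,15) 2 'bb'
  19: (15,9) 5 'bbbab'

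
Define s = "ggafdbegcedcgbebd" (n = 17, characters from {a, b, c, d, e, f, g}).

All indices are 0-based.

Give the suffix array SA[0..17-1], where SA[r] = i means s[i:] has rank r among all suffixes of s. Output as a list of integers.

[2, 15, 13, 5, 8, 11, 16, 4, 10, 14, 9, 6, 3, 1, 12, 7, 0]

sorted suffixes:
  #0 SA[0]=2  'afdbegcedcgbebd'
  #1 SA[1]=15  'bd'
  #2 SA[2]=13  'bebd'
  #3 SA[3]=5  'begcedcgbebd'
  #4 SA[4]=8  'cedcgbebd'
  #5 SA[5]=11  'cgbebd'
  #6 SA[6]=16  'd'
  #7 SA[7]=4  'dbegcedcgbebd'
  #8 SA[8]=10  'dcgbebd'
  #9 SA[9]=14  'ebd'
  #10 SA[10]=9  'edcgbebd'
  #11 SA[11]=6  'egcedcgbebd'
  #12 SA[12]=3  'fdbegcedcgbebd'
  #13 SA[13]=1  'gafdbegcedcgbebd'
  #14 SA[14]=12  'gbebd'
  #15 SA[15]=7  'gcedcgbebd'
  #16 SA[16]=0  'ggafdbegcedcgbebd'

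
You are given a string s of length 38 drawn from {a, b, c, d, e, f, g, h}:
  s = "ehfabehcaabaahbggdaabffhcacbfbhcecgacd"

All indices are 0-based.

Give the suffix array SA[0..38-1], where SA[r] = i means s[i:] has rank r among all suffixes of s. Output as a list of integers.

[8, 18, 11, 9, 3, 19, 25, 35, 12, 10, 4, 27, 20, 14, 29, 7, 24, 26, 36, 31, 33, 37, 17, 32, 5, 0, 2, 28, 21, 22, 34, 16, 15, 13, 6, 23, 30, 1]

rank→(start, suffix):
  0 → (8, 'aabaahbggdaabffhcacbfbhcecgacd')
  1 → (18, 'aabffhcacbfbhcecgacd')
  2 → (11, 'aahbggdaabffhcacbfbhcecgacd')
  3 → (9, 'abaahbggdaabffhcacbfbhcecgacd')
  4 → (3, 'abehcaabaahbggdaabffhcacbfbhcecgacd')
  5 → (19, 'abffhcacbfbhcecgacd')
  6 → (25, 'acbfbhcecgacd')
  7 → (35, 'acd')
  8 → (12, 'ahbggdaabffhcacbfbhcecgacd')
  9 → (10, 'baahbggdaabffhcacbfbhcecgacd')
  10 → (4, 'behcaabaahbggdaabffhcacbfbhcecgacd')
  11 → (27, 'bfbhcecgacd')
  12 → (20, 'bffhcacbfbhcecgacd')
  13 → (14, 'bggdaabffhcacbfbhcecgacd')
  14 → (29, 'bhcecgacd')
  15 → (7, 'caabaahbggdaabffhcacbfbhcecgacd')
  16 → (24, 'cacbfbhcecgacd')
  17 → (26, 'cbfbhcecgacd')
  18 → (36, 'cd')
  19 → (31, 'cecgacd')
  20 → (33, 'cgacd')
  21 → (37, 'd')
  22 → (17, 'daabffhcacbfbhcecgacd')
  23 → (32, 'ecgacd')
  24 → (5, 'ehcaabaahbggdaabffhcacbfbhcecgacd')
  25 → (0, 'ehfabehcaabaahbggdaabffhcacbfbhcecgacd')
  26 → (2, 'fabehcaabaahbggdaabffhcacbfbhcecgacd')
  27 → (28, 'fbhcecgacd')
  28 → (21, 'ffhcacbfbhcecgacd')
  29 → (22, 'fhcacbfbhcecgacd')
  30 → (34, 'gacd')
  31 → (16, 'gdaabffhcacbfbhcecgacd')
  32 → (15, 'ggdaabffhcacbfbhcecgacd')
  33 → (13, 'hbggdaabffhcacbfbhcecgacd')
  34 → (6, 'hcaabaahbggdaabffhcacbfbhcecgacd')
  35 → (23, 'hcacbfbhcecgacd')
  36 → (30, 'hcecgacd')
  37 → (1, 'hfabehcaabaahbggdaabffhcacbfbhcecgacd')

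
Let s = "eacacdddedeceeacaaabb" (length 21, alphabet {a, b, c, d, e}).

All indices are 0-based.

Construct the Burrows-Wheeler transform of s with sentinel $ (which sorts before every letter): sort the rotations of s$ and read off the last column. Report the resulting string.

rank  rotation                last
    0  $eacacdddedeceeacaaabb  b
    1  aaabb$eacacdddedeceeac  c
    2  aabb$eacacdddedeceeaca  a
    3  abb$eacacdddedeceeacaa  a
    4  acaaabb$eacacdddedecee  e
    5  acacdddedeceeacaaabb$e  e
    6  acdddedeceeacaaabb$eac  c
    7  b$eacacdddedeceeacaaab  b
    8  bb$eacacdddedeceeacaaa  a
    9  caaabb$eacacdddedeceea  a
   10  cacdddedeceeacaaabb$ea  a
   11  cdddedeceeacaaabb$eaca  a
   12  ceeacaaabb$eacacdddede  e
   13  dddedeceeacaaabb$eacac  c
   14  ddedeceeacaaabb$eacacd  d
   15  deceeacaaabb$eacacddde  e
   16  dedeceeacaaabb$eacacdd  d
   17  eacaaabb$eacacdddedece  e
   18  eacacdddedeceeacaaabb$  $
   19  eceeacaaabb$eacacddded  d
   20  edeceeacaaabb$eacacddd  d
   21  eeacaaabb$eacacdddedec  c

bcaaeecbaaaaecdede$ddc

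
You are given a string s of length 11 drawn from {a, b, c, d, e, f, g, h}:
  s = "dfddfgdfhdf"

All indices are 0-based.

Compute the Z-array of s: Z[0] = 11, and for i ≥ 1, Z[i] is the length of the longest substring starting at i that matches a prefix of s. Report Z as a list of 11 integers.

Z[0]=11
i=1: outside box; Z[1]=0
i=2: outside box; Z[2]=1 scan→box=[2,3)
i=3: outside box; Z[3]=2 scan→box=[3,5)
i=4: min(r-i=1, Z[1]=0)=0; Z[4]=0
i=5: outside box; Z[5]=0
i=6: outside box; Z[6]=2 scan→box=[6,8)
i=7: min(r-i=1, Z[1]=0)=0; Z[7]=0
i=8: outside box; Z[8]=0
i=9: outside box; Z[9]=2 scan→box=[9,11)
i=10: min(r-i=1, Z[1]=0)=0; Z[10]=0

[11, 0, 1, 2, 0, 0, 2, 0, 0, 2, 0]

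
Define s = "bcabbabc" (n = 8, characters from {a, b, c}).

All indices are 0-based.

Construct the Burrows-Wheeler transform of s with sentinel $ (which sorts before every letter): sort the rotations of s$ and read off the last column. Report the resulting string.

ccbbaa$bb

rank  rotation   last
    0  $bcabbabc  c
    1  abbabc$bc  c
    2  abc$bcabb  b
    3  babc$bcab  b
    4  bbabc$bca  a
    5  bc$bcabba  a
    6  bcabbabc$  $
    7  c$bcabbab  b
    8  cabbabc$b  b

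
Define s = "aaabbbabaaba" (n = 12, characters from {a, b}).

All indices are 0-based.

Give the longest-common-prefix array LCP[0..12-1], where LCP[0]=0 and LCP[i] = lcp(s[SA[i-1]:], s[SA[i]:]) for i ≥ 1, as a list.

[0, 1, 2, 3, 1, 3, 2, 0, 2, 2, 1, 2]

rank→(start, suffix):
  0 → (11, 'a')
  1 → (0, 'aaabbbabaaba')
  2 → (8, 'aaba')
  3 → (1, 'aabbbabaaba')
  4 → (9, 'aba')
  5 → (6, 'abaaba')
  6 → (2, 'abbbabaaba')
  7 → (10, 'ba')
  8 → (7, 'baaba')
  9 → (5, 'babaaba')
  10 → (4, 'bbabaaba')
  11 → (3, 'bbbabaaba')

SA = [11, 0, 8, 1, 9, 6, 2, 10, 7, 5, 4, 3]
rank  pair      lcp
   1  s[11:],s[0:]  1  'a'
   2  s[0:],s[8:]  2  'aa'
   3  s[8:],s[1:]  3  'aab'
   4  s[1:],s[9:]  1  'a'
   5  s[9:],s[6:]  3  'aba'
   6  s[6:],s[2:]  2  'ab'
   7  s[2:],s[10:]  0  ''
   8  s[10:],s[7:]  2  'ba'
   9  s[7:],s[5:]  2  'ba'
  10  s[5:],s[4:]  1  'b'
  11  s[4:],s[3:]  2  'bb'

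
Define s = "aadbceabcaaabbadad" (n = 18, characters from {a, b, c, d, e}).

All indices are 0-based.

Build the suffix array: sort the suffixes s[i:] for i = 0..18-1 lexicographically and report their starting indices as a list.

rank | idx | suffix
   0 |   9 | aaabbadad
   1 |  10 | aabbadad
   2 |   0 | aadbceabcaaabbadad
   3 |  11 | abbadad
   4 |   6 | abcaaabbadad
   5 |  16 | ad
   6 |  14 | adad
   7 |   1 | adbceabcaaabbadad
   8 |  13 | badad
   9 |  12 | bbadad
  10 |   7 | bcaaabbadad
  11 |   3 | bceabcaaabbadad
  12 |   8 | caaabbadad
  13 |   4 | ceabcaaabbadad
  14 |  17 | d
  15 |  15 | dad
  16 |   2 | dbceabcaaabbadad
  17 |   5 | eabcaaabbadad

[9, 10, 0, 11, 6, 16, 14, 1, 13, 12, 7, 3, 8, 4, 17, 15, 2, 5]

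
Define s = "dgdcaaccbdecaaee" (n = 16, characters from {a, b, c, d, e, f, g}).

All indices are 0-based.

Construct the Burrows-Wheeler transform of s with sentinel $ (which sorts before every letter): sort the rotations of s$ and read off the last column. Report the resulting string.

rank  rotation           last
    0  $dgdcaaccbdecaaee  e
    1  aaccbdecaaee$dgdc  c
    2  aaee$dgdcaaccbdec  c
    3  accbdecaaee$dgdca  a
    4  aee$dgdcaaccbdeca  a
    5  bdecaaee$dgdcaacc  c
    6  caaccbdecaaee$dgd  d
    7  caaee$dgdcaaccbde  e
    8  cbdecaaee$dgdcaac  c
    9  ccbdecaaee$dgdcaa  a
   10  dcaaccbdecaaee$dg  g
   11  decaaee$dgdcaaccb  b
   12  dgdcaaccbdecaaee$  $
   13  e$dgdcaaccbdecaae  e
   14  ecaaee$dgdcaaccbd  d
   15  ee$dgdcaaccbdecaa  a
   16  gdcaaccbdecaaee$d  d

eccaacdecagb$edad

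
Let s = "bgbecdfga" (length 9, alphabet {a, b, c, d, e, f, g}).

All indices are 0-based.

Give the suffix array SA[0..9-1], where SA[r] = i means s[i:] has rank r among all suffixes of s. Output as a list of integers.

rank | idx | suffix
   0 |   8 | a
   1 |   2 | becdfga
   2 |   0 | bgbecdfga
   3 |   4 | cdfga
   4 |   5 | dfga
   5 |   3 | ecdfga
   6 |   6 | fga
   7 |   7 | ga
   8 |   1 | gbecdfga

[8, 2, 0, 4, 5, 3, 6, 7, 1]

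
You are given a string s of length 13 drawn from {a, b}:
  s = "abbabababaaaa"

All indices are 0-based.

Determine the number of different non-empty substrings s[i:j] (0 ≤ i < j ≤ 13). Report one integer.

rank→(start, suffix):
  0 → (12, 'a')
  1 → (11, 'aa')
  2 → (10, 'aaa')
  3 → (9, 'aaaa')
  4 → (7, 'abaaaa')
  5 → (5, 'ababaaaa')
  6 → (3, 'abababaaaa')
  7 → (0, 'abbabababaaaa')
  8 → (8, 'baaaa')
  9 → (6, 'babaaaa')
  10 → (4, 'bababaaaa')
  11 → (2, 'babababaaaa')
  12 → (1, 'bbabababaaaa')

SA = [12, 11, 10, 9, 7, 5, 3, 0, 8, 6, 4, 2, 1]
rank  pair      lcp
   1  s[12:],s[11:]  1  'a'
   2  s[11:],s[10:]  2  'aa'
   3  s[10:],s[9:]  3  'aaa'
   4  s[9:],s[7:]  1  'a'
   5  s[7:],s[5:]  3  'aba'
   6  s[5:],s[3:]  5  'ababa'
   7  s[3:],s[0:]  2  'ab'
   8  s[0:],s[8:]  0  ''
   9  s[8:],s[6:]  2  'ba'
  10  s[6:],s[4:]  4  'baba'
  11  s[4:],s[2:]  6  'bababa'
  12  s[2:],s[1:]  1  'b'

n(n+1)/2 = 13·14/2 = 91
Σ LCP = 0 + 1 + 2 + 3 + 1 + 3 + 5 + 2 + 0 + 2 + 4 + 6 + 1 = 30
distinct = 91 − 30 = 61

61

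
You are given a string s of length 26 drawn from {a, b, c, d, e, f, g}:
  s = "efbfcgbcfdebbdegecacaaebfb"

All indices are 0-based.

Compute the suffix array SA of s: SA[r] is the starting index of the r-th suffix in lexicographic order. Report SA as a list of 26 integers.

sorted suffixes:
  #0 SA[0]=20  'aaebfb'
  #1 SA[1]=18  'acaaebfb'
  #2 SA[2]=21  'aebfb'
  #3 SA[3]=25  'b'
  #4 SA[4]=11  'bbdegecacaaebfb'
  #5 SA[5]=6  'bcfdebbdegecacaaebfb'
  #6 SA[6]=12  'bdegecacaaebfb'
  #7 SA[7]=23  'bfb'
  #8 SA[8]=2  'bfcgbcfdebbdegecacaaebfb'
  #9 SA[9]=19  'caaebfb'
  #10 SA[10]=17  'cacaaebfb'
  #11 SA[11]=7  'cfdebbdegecacaaebfb'
  #12 SA[12]=4  'cgbcfdebbdegecacaaebfb'
  #13 SA[13]=9  'debbdegecacaaebfb'
  #14 SA[14]=13  'degecacaaebfb'
  #15 SA[15]=10  'ebbdegecacaaebfb'
  #16 SA[16]=22  'ebfb'
  #17 SA[17]=16  'ecacaaebfb'
  #18 SA[18]=0  'efbfcgbcfdebbdegecacaaebfb'
  #19 SA[19]=14  'egecacaaebfb'
  #20 SA[20]=24  'fb'
  #21 SA[21]=1  'fbfcgbcfdebbdegecacaaebfb'
  #22 SA[22]=3  'fcgbcfdebbdegecacaaebfb'
  #23 SA[23]=8  'fdebbdegecacaaebfb'
  #24 SA[24]=5  'gbcfdebbdegecacaaebfb'
  #25 SA[25]=15  'gecacaaebfb'

[20, 18, 21, 25, 11, 6, 12, 23, 2, 19, 17, 7, 4, 9, 13, 10, 22, 16, 0, 14, 24, 1, 3, 8, 5, 15]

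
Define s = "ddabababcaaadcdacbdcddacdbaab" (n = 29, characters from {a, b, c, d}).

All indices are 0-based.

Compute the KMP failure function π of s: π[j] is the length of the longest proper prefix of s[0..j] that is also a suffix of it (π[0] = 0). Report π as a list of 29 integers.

π[0] = 0
j=1 s[j]='d': π[1]=1 (border 'd')
j=2 s[j]='a': k: 1→0; π[2]=0 (border '')
j=3 s[j]='b': π[3]=0 (border '')
j=4 s[j]='a': π[4]=0 (border '')
j=5 s[j]='b': π[5]=0 (border '')
j=6 s[j]='a': π[6]=0 (border '')
j=7 s[j]='b': π[7]=0 (border '')
j=8 s[j]='c': π[8]=0 (border '')
j=9 s[j]='a': π[9]=0 (border '')
j=10 s[j]='a': π[10]=0 (border '')
j=11 s[j]='a': π[11]=0 (border '')
j=12 s[j]='d': π[12]=1 (border 'd')
j=13 s[j]='c': k: 1→0; π[13]=0 (border '')
j=14 s[j]='d': π[14]=1 (border 'd')
j=15 s[j]='a': k: 1→0; π[15]=0 (border '')
j=16 s[j]='c': π[16]=0 (border '')
j=17 s[j]='b': π[17]=0 (border '')
j=18 s[j]='d': π[18]=1 (border 'd')
j=19 s[j]='c': k: 1→0; π[19]=0 (border '')
j=20 s[j]='d': π[20]=1 (border 'd')
j=21 s[j]='d': π[21]=2 (border 'dd')
j=22 s[j]='a': π[22]=3 (border 'dda')
j=23 s[j]='c': k: 3→0; π[23]=0 (border '')
j=24 s[j]='d': π[24]=1 (border 'd')
j=25 s[j]='b': k: 1→0; π[25]=0 (border '')
j=26 s[j]='a': π[26]=0 (border '')
j=27 s[j]='a': π[27]=0 (border '')
j=28 s[j]='b': π[28]=0 (border '')

[0, 1, 0, 0, 0, 0, 0, 0, 0, 0, 0, 0, 1, 0, 1, 0, 0, 0, 1, 0, 1, 2, 3, 0, 1, 0, 0, 0, 0]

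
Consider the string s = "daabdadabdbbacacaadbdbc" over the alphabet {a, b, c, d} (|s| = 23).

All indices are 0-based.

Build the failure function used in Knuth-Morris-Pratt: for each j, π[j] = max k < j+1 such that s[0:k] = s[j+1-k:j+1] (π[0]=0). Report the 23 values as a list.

π[0] = 0
j=1 s[j]='a': π[1]=0 (border '')
j=2 s[j]='a': π[2]=0 (border '')
j=3 s[j]='b': π[3]=0 (border '')
j=4 s[j]='d': π[4]=1 (border 'd')
j=5 s[j]='a': π[5]=2 (border 'da')
j=6 s[j]='d': k: 2→0; π[6]=1 (border 'd')
j=7 s[j]='a': π[7]=2 (border 'da')
j=8 s[j]='b': k: 2→0; π[8]=0 (border '')
j=9 s[j]='d': π[9]=1 (border 'd')
j=10 s[j]='b': k: 1→0; π[10]=0 (border '')
j=11 s[j]='b': π[11]=0 (border '')
j=12 s[j]='a': π[12]=0 (border '')
j=13 s[j]='c': π[13]=0 (border '')
j=14 s[j]='a': π[14]=0 (border '')
j=15 s[j]='c': π[15]=0 (border '')
j=16 s[j]='a': π[16]=0 (border '')
j=17 s[j]='a': π[17]=0 (border '')
j=18 s[j]='d': π[18]=1 (border 'd')
j=19 s[j]='b': k: 1→0; π[19]=0 (border '')
j=20 s[j]='d': π[20]=1 (border 'd')
j=21 s[j]='b': k: 1→0; π[21]=0 (border '')
j=22 s[j]='c': π[22]=0 (border '')

[0, 0, 0, 0, 1, 2, 1, 2, 0, 1, 0, 0, 0, 0, 0, 0, 0, 0, 1, 0, 1, 0, 0]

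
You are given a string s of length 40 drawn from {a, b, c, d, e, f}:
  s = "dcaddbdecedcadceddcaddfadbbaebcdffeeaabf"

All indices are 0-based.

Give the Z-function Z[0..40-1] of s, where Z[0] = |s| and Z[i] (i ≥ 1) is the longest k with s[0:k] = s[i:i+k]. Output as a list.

Z[0]=40
i=1: i≥r, start 0; Z[1]=0
i=2: i≥r, start 0; Z[2]=0
i=3: i≥r, start 0; Z[3]=1 extend→box=[3,4)
i=4: i≥r, start 0; Z[4]=1 extend→box=[4,5)
i=5: i≥r, start 0; Z[5]=0
i=6: i≥r, start 0; Z[6]=1 extend→box=[6,7)
i=7: i≥r, start 0; Z[7]=0
i=8: i≥r, start 0; Z[8]=0
i=9: i≥r, start 0; Z[9]=0
i=10: i≥r, start 0; Z[10]=4 extend→box=[10,14)
i=11: min(r-i=3, Z[1]=0)=0; Z[11]=0
i=12: min(r-i=2, Z[2]=0)=0; Z[12]=0
i=13: min(r-i=1, Z[3]=1)=1; Z[13]=2 extend→box=[13,15)
i=14: min(r-i=1, Z[1]=0)=0; Z[14]=0
i=15: i≥r, start 0; Z[15]=0
i=16: i≥r, start 0; Z[16]=1 extend→box=[16,17)
i=17: i≥r, start 0; Z[17]=5 extend→box=[17,22)
i=18: min(r-i=4, Z[1]=0)=0; Z[18]=0
i=19: min(r-i=3, Z[2]=0)=0; Z[19]=0
i=20: min(r-i=2, Z[3]=1)=1; Z[20]=1
i=21: min(r-i=1, Z[4]=1)=1; Z[21]=1
i=22: i≥r, start 0; Z[22]=0
i=23: i≥r, start 0; Z[23]=0
i=24: i≥r, start 0; Z[24]=1 extend→box=[24,25)
i=25: i≥r, start 0; Z[25]=0
i=26: i≥r, start 0; Z[26]=0
i=27: i≥r, start 0; Z[27]=0
i=28: i≥r, start 0; Z[28]=0
i=29: i≥r, start 0; Z[29]=0
i=30: i≥r, start 0; Z[30]=0
i=31: i≥r, start 0; Z[31]=1 extend→box=[31,32)
i=32: i≥r, start 0; Z[32]=0
i=33: i≥r, start 0; Z[33]=0
i=34: i≥r, start 0; Z[34]=0
i=35: i≥r, start 0; Z[35]=0
i=36: i≥r, start 0; Z[36]=0
i=37: i≥r, start 0; Z[37]=0
i=38: i≥r, start 0; Z[38]=0
i=39: i≥r, start 0; Z[39]=0

[40, 0, 0, 1, 1, 0, 1, 0, 0, 0, 4, 0, 0, 2, 0, 0, 1, 5, 0, 0, 1, 1, 0, 0, 1, 0, 0, 0, 0, 0, 0, 1, 0, 0, 0, 0, 0, 0, 0, 0]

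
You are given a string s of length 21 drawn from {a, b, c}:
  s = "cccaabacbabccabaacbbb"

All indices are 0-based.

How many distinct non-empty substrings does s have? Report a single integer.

199

sorted suffixes:
  #0 SA[0]=3  'aabacbabccabaacbbb'
  #1 SA[1]=15  'aacbbb'
  #2 SA[2]=13  'abaacbbb'
  #3 SA[3]=4  'abacbabccabaacbbb'
  #4 SA[4]=9  'abccabaacbbb'
  #5 SA[5]=6  'acbabccabaacbbb'
  #6 SA[6]=16  'acbbb'
  #7 SA[7]=20  'b'
  #8 SA[8]=14  'baacbbb'
  #9 SA[9]=8  'babccabaacbbb'
  #10 SA[10]=5  'bacbabccabaacbbb'
  #11 SA[11]=19  'bb'
  #12 SA[12]=18  'bbb'
  #13 SA[13]=10  'bccabaacbbb'
  #14 SA[14]=2  'caabacbabccabaacbbb'
  #15 SA[15]=12  'cabaacbbb'
  #16 SA[16]=7  'cbabccabaacbbb'
  #17 SA[17]=17  'cbbb'
  #18 SA[18]=1  'ccaabacbabccabaacbbb'
  #19 SA[19]=11  'ccabaacbbb'
  #20 SA[20]=0  'cccaabacbabccabaacbbb'

SA = [3, 15, 13, 4, 9, 6, 16, 20, 14, 8, 5, 19, 18, 10, 2, 12, 7, 17, 1, 11, 0]
[i] adj suffixes → lcp
  [1] 3/15 → 2 ('aa')
  [2] 15/13 → 1 ('a')
  [3] 13/4 → 3 ('aba')
  [4] 4/9 → 2 ('ab')
  [5] 9/6 → 1 ('a')
  [6] 6/16 → 3 ('acb')
  [7] 16/20 → 0 ('')
  [8] 20/14 → 1 ('b')
  [9] 14/8 → 2 ('ba')
  [10] 8/5 → 2 ('ba')
  [11] 5/19 → 1 ('b')
  [12] 19/18 → 2 ('bb')
  [13] 18/10 → 1 ('b')
  [14] 10/2 → 0 ('')
  [15] 2/12 → 2 ('ca')
  [16] 12/7 → 1 ('c')
  [17] 7/17 → 2 ('cb')
  [18] 17/1 → 1 ('c')
  [19] 1/11 → 3 ('cca')
  [20] 11/0 → 2 ('cc')

n(n+1)/2 = 21·22/2 = 231
Σ LCP = 0 + 2 + 1 + 3 + 2 + 1 + 3 + 0 + 1 + 2 + 2 + 1 + 2 + 1 + 0 + 2 + 1 + 2 + 1 + 3 + 2 = 32
distinct = 231 − 32 = 199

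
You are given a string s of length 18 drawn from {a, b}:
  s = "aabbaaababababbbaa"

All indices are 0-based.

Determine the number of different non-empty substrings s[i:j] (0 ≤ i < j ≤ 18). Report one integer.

rank→(start, suffix):
  0 → (17, 'a')
  1 → (16, 'aa')
  2 → (4, 'aaababababbbaa')
  3 → (5, 'aababababbbaa')
  4 → (0, 'aabbaaababababbbaa')
  5 → (6, 'ababababbbaa')
  6 → (8, 'abababbbaa')
  7 → (10, 'ababbbaa')
  8 → (1, 'abbaaababababbbaa')
  9 → (12, 'abbbaa')
  10 → (15, 'baa')
  11 → (3, 'baaababababbbaa')
  12 → (7, 'babababbbaa')
  13 → (9, 'bababbbaa')
  14 → (11, 'babbbaa')
  15 → (14, 'bbaa')
  16 → (2, 'bbaaababababbbaa')
  17 → (13, 'bbbaa')

SA = [17, 16, 4, 5, 0, 6, 8, 10, 1, 12, 15, 3, 7, 9, 11, 14, 2, 13]
[i] adj suffixes → lcp
  [1] 17/16 → 1 ('a')
  [2] 16/4 → 2 ('aa')
  [3] 4/5 → 2 ('aa')
  [4] 5/0 → 3 ('aab')
  [5] 0/6 → 1 ('a')
  [6] 6/8 → 6 ('ababab')
  [7] 8/10 → 4 ('abab')
  [8] 10/1 → 2 ('ab')
  [9] 1/12 → 3 ('abb')
  [10] 12/15 → 0 ('')
  [11] 15/3 → 3 ('baa')
  [12] 3/7 → 2 ('ba')
  [13] 7/9 → 5 ('babab')
  [14] 9/11 → 3 ('bab')
  [15] 11/14 → 1 ('b')
  [16] 14/2 → 4 ('bbaa')
  [17] 2/13 → 2 ('bb')

n(n+1)/2 = 18·19/2 = 171
Σ LCP = 0 + 1 + 2 + 2 + 3 + 1 + 6 + 4 + 2 + 3 + 0 + 3 + 2 + 5 + 3 + 1 + 4 + 2 = 44
distinct = 171 − 44 = 127

127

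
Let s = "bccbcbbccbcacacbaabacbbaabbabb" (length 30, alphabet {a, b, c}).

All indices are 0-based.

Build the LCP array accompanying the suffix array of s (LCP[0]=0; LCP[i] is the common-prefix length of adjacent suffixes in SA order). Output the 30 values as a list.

rank→(start, suffix):
  0 → (16, 'aabacbbaabbabb')
  1 → (23, 'aabbabb')
  2 → (17, 'abacbbaabbabb')
  3 → (27, 'abb')
  4 → (24, 'abbabb')
  5 → (11, 'acacbaabacbbaabbabb')
  6 → (13, 'acbaabacbbaabbabb')
  7 → (19, 'acbbaabbabb')
  8 → (29, 'b')
  9 → (15, 'baabacbbaabbabb')
  10 → (22, 'baabbabb')
  11 → (26, 'babb')
  12 → (18, 'bacbbaabbabb')
  13 → (28, 'bb')
  14 → (21, 'bbaabbabb')
  15 → (25, 'bbabb')
  16 → (5, 'bbccbcacacbaabacbbaabbabb')
  17 → (9, 'bcacacbaabacbbaabbabb')
  18 → (3, 'bcbbccbcacacbaabacbbaabbabb')
  19 → (6, 'bccbcacacbaabacbbaabbabb')
  20 → (0, 'bccbcbbccbcacacbaabacbbaabbabb')
  21 → (10, 'cacacbaabacbbaabbabb')
  22 → (12, 'cacbaabacbbaabbabb')
  23 → (14, 'cbaabacbbaabbabb')
  24 → (20, 'cbbaabbabb')
  25 → (4, 'cbbccbcacacbaabacbbaabbabb')
  26 → (8, 'cbcacacbaabacbbaabbabb')
  27 → (2, 'cbcbbccbcacacbaabacbbaabbabb')
  28 → (7, 'ccbcacacbaabacbbaabbabb')
  29 → (1, 'ccbcbbccbcacacbaabacbbaabbabb')

SA = [16, 23, 17, 27, 24, 11, 13, 19, 29, 15, 22, 26, 18, 28, 21, 25, 5, 9, 3, 6, 0, 10, 12, 14, 20, 4, 8, 2, 7, 1]
[i] adj suffixes → lcp
  [1] 16/23 → 3 ('aab')
  [2] 23/17 → 1 ('a')
  [3] 17/27 → 2 ('ab')
  [4] 27/24 → 3 ('abb')
  [5] 24/11 → 1 ('a')
  [6] 11/13 → 2 ('ac')
  [7] 13/19 → 3 ('acb')
  [8] 19/29 → 0 ('')
  [9] 29/15 → 1 ('b')
  [10] 15/22 → 4 ('baab')
  [11] 22/26 → 2 ('ba')
  [12] 26/18 → 2 ('ba')
  [13] 18/28 → 1 ('b')
  [14] 28/21 → 2 ('bb')
  [15] 21/25 → 3 ('bba')
  [16] 25/5 → 2 ('bb')
  [17] 5/9 → 1 ('b')
  [18] 9/3 → 2 ('bc')
  [19] 3/6 → 2 ('bc')
  [20] 6/0 → 5 ('bccbc')
  [21] 0/10 → 0 ('')
  [22] 10/12 → 3 ('cac')
  [23] 12/14 → 1 ('c')
  [24] 14/20 → 2 ('cb')
  [25] 20/4 → 3 ('cbb')
  [26] 4/8 → 2 ('cb')
  [27] 8/2 → 3 ('cbc')
  [28] 2/7 → 1 ('c')
  [29] 7/1 → 4 ('ccbc')

[0, 3, 1, 2, 3, 1, 2, 3, 0, 1, 4, 2, 2, 1, 2, 3, 2, 1, 2, 2, 5, 0, 3, 1, 2, 3, 2, 3, 1, 4]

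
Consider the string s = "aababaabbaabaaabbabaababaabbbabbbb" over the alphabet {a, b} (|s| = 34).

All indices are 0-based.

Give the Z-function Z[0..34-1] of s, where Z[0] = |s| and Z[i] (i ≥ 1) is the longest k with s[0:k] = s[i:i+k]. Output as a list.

Z[0]=34
i=1: i≥r, start 0; Z[1]=1 grow→box=[1,2)
i=2: i≥r, start 0; Z[2]=0
i=3: i≥r, start 0; Z[3]=1 grow→box=[3,4)
i=4: i≥r, start 0; Z[4]=0
i=5: i≥r, start 0; Z[5]=3 grow→box=[5,8)
i=6: min(r-i=2, Z[1]=1)=1; Z[6]=1
i=7: min(r-i=1, Z[2]=0)=0; Z[7]=0
i=8: i≥r, start 0; Z[8]=0
i=9: i≥r, start 0; Z[9]=4 grow→box=[9,13)
i=10: min(r-i=3, Z[1]=1)=1; Z[10]=1
i=11: min(r-i=2, Z[2]=0)=0; Z[11]=0
i=12: min(r-i=1, Z[3]=1)=1; Z[12]=2 grow→box=[12,14)
i=13: min(r-i=1, Z[1]=1)=1; Z[13]=3 grow→box=[13,16)
i=14: min(r-i=2, Z[1]=1)=1; Z[14]=1
i=15: min(r-i=1, Z[2]=0)=0; Z[15]=0
i=16: i≥r, start 0; Z[16]=0
i=17: i≥r, start 0; Z[17]=1 grow→box=[17,18)
i=18: i≥r, start 0; Z[18]=0
i=19: i≥r, start 0; Z[19]=9 grow→box=[19,28)
i=20: min(r-i=8, Z[1]=1)=1; Z[20]=1
i=21: min(r-i=7, Z[2]=0)=0; Z[21]=0
i=22: min(r-i=6, Z[3]=1)=1; Z[22]=1
i=23: min(r-i=5, Z[4]=0)=0; Z[23]=0
i=24: min(r-i=4, Z[5]=3)=3; Z[24]=3
i=25: min(r-i=3, Z[6]=1)=1; Z[25]=1
i=26: min(r-i=2, Z[7]=0)=0; Z[26]=0
i=27: min(r-i=1, Z[8]=0)=0; Z[27]=0
i=28: i≥r, start 0; Z[28]=0
i=29: i≥r, start 0; Z[29]=1 grow→box=[29,30)
i=30: i≥r, start 0; Z[30]=0
i=31: i≥r, start 0; Z[31]=0
i=32: i≥r, start 0; Z[32]=0
i=33: i≥r, start 0; Z[33]=0

[34, 1, 0, 1, 0, 3, 1, 0, 0, 4, 1, 0, 2, 3, 1, 0, 0, 1, 0, 9, 1, 0, 1, 0, 3, 1, 0, 0, 0, 1, 0, 0, 0, 0]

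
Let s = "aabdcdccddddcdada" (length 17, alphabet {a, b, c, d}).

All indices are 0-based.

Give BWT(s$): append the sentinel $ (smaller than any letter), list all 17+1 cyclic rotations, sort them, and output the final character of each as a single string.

rank  rotation            last
    0  $aabdcdccddddcdada  a
    1  a$aabdcdccddddcdad  d
    2  aabdcdccddddcdada$  $
    3  abdcdccddddcdada$a  a
    4  ada$aabdcdccddddcd  d
    5  bdcdccddddcdada$aa  a
    6  ccddddcdada$aabdcd  d
    7  cdada$aabdcdccdddd  d
    8  cdccddddcdada$aabd  d
    9  cddddcdada$aabdcdc  c
   10  da$aabdcdccddddcda  a
   11  dada$aabdcdccddddc  c
   12  dccddddcdada$aabdc  c
   13  dcdada$aabdcdccddd  d
   14  dcdccddddcdada$aab  b
   15  ddcdada$aabdcdccdd  d
   16  dddcdada$aabdcdccd  d
   17  ddddcdada$aabdcdcc  c

ad$adadddcaccdbddc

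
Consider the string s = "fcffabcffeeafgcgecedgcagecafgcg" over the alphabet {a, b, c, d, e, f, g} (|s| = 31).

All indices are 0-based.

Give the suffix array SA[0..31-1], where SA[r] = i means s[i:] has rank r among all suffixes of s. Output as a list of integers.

[4, 26, 11, 22, 5, 25, 21, 17, 1, 6, 29, 14, 19, 10, 24, 16, 18, 9, 3, 0, 8, 2, 7, 27, 12, 30, 20, 28, 13, 23, 15]

sorted suffixes:
  #0 SA[0]=4  'abcffeeafgcgecedgcagecafgcg'
  #1 SA[1]=26  'afgcg'
  #2 SA[2]=11  'afgcgecedgcagecafgcg'
  #3 SA[3]=22  'agecafgcg'
  #4 SA[4]=5  'bcffeeafgcgecedgcagecafgcg'
  #5 SA[5]=25  'cafgcg'
  #6 SA[6]=21  'cagecafgcg'
  #7 SA[7]=17  'cedgcagecafgcg'
  #8 SA[8]=1  'cffabcffeeafgcgecedgcagecafgcg'
  #9 SA[9]=6  'cffeeafgcgecedgcagecafgcg'
  #10 SA[10]=29  'cg'
  #11 SA[11]=14  'cgecedgcagecafgcg'
  #12 SA[12]=19  'dgcagecafgcg'
  #13 SA[13]=10  'eafgcgecedgcagecafgcg'
  #14 SA[14]=24  'ecafgcg'
  #15 SA[15]=16  'ecedgcagecafgcg'
  #16 SA[16]=18  'edgcagecafgcg'
  #17 SA[17]=9  'eeafgcgecedgcagecafgcg'
  #18 SA[18]=3  'fabcffeeafgcgecedgcagecafgcg'
  #19 SA[19]=0  'fcffabcffeeafgcgecedgcagecafgcg'
  #20 SA[20]=8  'feeafgcgecedgcagecafgcg'
  #21 SA[21]=2  'ffabcffeeafgcgecedgcagecafgcg'
  #22 SA[22]=7  'ffeeafgcgecedgcagecafgcg'
  #23 SA[23]=27  'fgcg'
  #24 SA[24]=12  'fgcgecedgcagecafgcg'
  #25 SA[25]=30  'g'
  #26 SA[26]=20  'gcagecafgcg'
  #27 SA[27]=28  'gcg'
  #28 SA[28]=13  'gcgecedgcagecafgcg'
  #29 SA[29]=23  'gecafgcg'
  #30 SA[30]=15  'gecedgcagecafgcg'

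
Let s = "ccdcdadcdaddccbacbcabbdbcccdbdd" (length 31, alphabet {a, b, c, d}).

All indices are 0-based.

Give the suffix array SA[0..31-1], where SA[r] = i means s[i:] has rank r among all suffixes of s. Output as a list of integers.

rank→(start, suffix):
  0 → (19, 'abbdbcccdbdd')
  1 → (15, 'acbcabbdbcccdbdd')
  2 → (5, 'adcdaddccbacbcabbdbcccdbdd')
  3 → (9, 'addccbacbcabbdbcccdbdd')
  4 → (14, 'bacbcabbdbcccdbdd')
  5 → (20, 'bbdbcccdbdd')
  6 → (17, 'bcabbdbcccdbdd')
  7 → (23, 'bcccdbdd')
  8 → (21, 'bdbcccdbdd')
  9 → (28, 'bdd')
  10 → (18, 'cabbdbcccdbdd')
  11 → (13, 'cbacbcabbdbcccdbdd')
  12 → (16, 'cbcabbdbcccdbdd')
  13 → (12, 'ccbacbcabbdbcccdbdd')
  14 → (24, 'cccdbdd')
  15 → (25, 'ccdbdd')
  16 → (0, 'ccdcdadcdaddccbacbcabbdbcccdbdd')
  17 → (3, 'cdadcdaddccbacbcabbdbcccdbdd')
  18 → (7, 'cdaddccbacbcabbdbcccdbdd')
  19 → (26, 'cdbdd')
  20 → (1, 'cdcdadcdaddccbacbcabbdbcccdbdd')
  21 → (30, 'd')
  22 → (4, 'dadcdaddccbacbcabbdbcccdbdd')
  23 → (8, 'daddccbacbcabbdbcccdbdd')
  24 → (22, 'dbcccdbdd')
  25 → (27, 'dbdd')
  26 → (11, 'dccbacbcabbdbcccdbdd')
  27 → (2, 'dcdadcdaddccbacbcabbdbcccdbdd')
  28 → (6, 'dcdaddccbacbcabbdbcccdbdd')
  29 → (29, 'dd')
  30 → (10, 'ddccbacbcabbdbcccdbdd')

[19, 15, 5, 9, 14, 20, 17, 23, 21, 28, 18, 13, 16, 12, 24, 25, 0, 3, 7, 26, 1, 30, 4, 8, 22, 27, 11, 2, 6, 29, 10]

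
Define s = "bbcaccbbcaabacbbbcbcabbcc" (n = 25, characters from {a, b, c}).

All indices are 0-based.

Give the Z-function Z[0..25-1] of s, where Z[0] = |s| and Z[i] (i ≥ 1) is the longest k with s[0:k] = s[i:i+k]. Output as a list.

[25, 1, 0, 0, 0, 0, 4, 1, 0, 0, 0, 1, 0, 0, 2, 3, 1, 0, 1, 0, 0, 3, 1, 0, 0]

Z[0]=25
i=1: i≥r, start 0; Z[1]=1 extend→box=[1,2)
i=2: i≥r, start 0; Z[2]=0
i=3: i≥r, start 0; Z[3]=0
i=4: i≥r, start 0; Z[4]=0
i=5: i≥r, start 0; Z[5]=0
i=6: i≥r, start 0; Z[6]=4 extend→box=[6,10)
i=7: min(r-i=3, Z[1]=1)=1; Z[7]=1
i=8: min(r-i=2, Z[2]=0)=0; Z[8]=0
i=9: min(r-i=1, Z[3]=0)=0; Z[9]=0
i=10: i≥r, start 0; Z[10]=0
i=11: i≥r, start 0; Z[11]=1 extend→box=[11,12)
i=12: i≥r, start 0; Z[12]=0
i=13: i≥r, start 0; Z[13]=0
i=14: i≥r, start 0; Z[14]=2 extend→box=[14,16)
i=15: min(r-i=1, Z[1]=1)=1; Z[15]=3 extend→box=[15,18)
i=16: min(r-i=2, Z[1]=1)=1; Z[16]=1
i=17: min(r-i=1, Z[2]=0)=0; Z[17]=0
i=18: i≥r, start 0; Z[18]=1 extend→box=[18,19)
i=19: i≥r, start 0; Z[19]=0
i=20: i≥r, start 0; Z[20]=0
i=21: i≥r, start 0; Z[21]=3 extend→box=[21,24)
i=22: min(r-i=2, Z[1]=1)=1; Z[22]=1
i=23: min(r-i=1, Z[2]=0)=0; Z[23]=0
i=24: i≥r, start 0; Z[24]=0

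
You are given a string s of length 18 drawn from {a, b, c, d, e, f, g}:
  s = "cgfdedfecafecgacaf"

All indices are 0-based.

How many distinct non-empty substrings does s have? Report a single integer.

152

sorted suffixes:
  #0 SA[0]=14  'acaf'
  #1 SA[1]=16  'af'
  #2 SA[2]=9  'afecgacaf'
  #3 SA[3]=15  'caf'
  #4 SA[4]=8  'cafecgacaf'
  #5 SA[5]=12  'cgacaf'
  #6 SA[6]=0  'cgfdedfecafecgacaf'
  #7 SA[7]=3  'dedfecafecgacaf'
  #8 SA[8]=5  'dfecafecgacaf'
  #9 SA[9]=7  'ecafecgacaf'
  #10 SA[10]=11  'ecgacaf'
  #11 SA[11]=4  'edfecafecgacaf'
  #12 SA[12]=17  'f'
  #13 SA[13]=2  'fdedfecafecgacaf'
  #14 SA[14]=6  'fecafecgacaf'
  #15 SA[15]=10  'fecgacaf'
  #16 SA[16]=13  'gacaf'
  #17 SA[17]=1  'gfdedfecafecgacaf'

SA = [14, 16, 9, 15, 8, 12, 0, 3, 5, 7, 11, 4, 17, 2, 6, 10, 13, 1]
i: (SA[i-1],SA[i]) lcp shared
  1: (14,16) 1 'a'
  2: (16,9) 2 'af'
  3: (9,15) 0 ''
  4: (15,8) 3 'caf'
  5: (8,12) 1 'c'
  6: (12,0) 2 'cg'
  7: (0,3) 0 ''
  8: (3,5) 1 'd'
  9: (5,7) 0 ''
  10: (7,11) 2 'ec'
  11: (11,4) 1 'e'
  12: (4,17) 0 ''
  13: (17,2) 1 'f'
  14: (2,6) 1 'f'
  15: (6,10) 3 'fec'
  16: (10,13) 0 ''
  17: (13,1) 1 'g'

n(n+1)/2 = 18·19/2 = 171
Σ LCP = 0 + 1 + 2 + 0 + 3 + 1 + 2 + 0 + 1 + 0 + 2 + 1 + 0 + 1 + 1 + 3 + 0 + 1 = 19
distinct = 171 − 19 = 152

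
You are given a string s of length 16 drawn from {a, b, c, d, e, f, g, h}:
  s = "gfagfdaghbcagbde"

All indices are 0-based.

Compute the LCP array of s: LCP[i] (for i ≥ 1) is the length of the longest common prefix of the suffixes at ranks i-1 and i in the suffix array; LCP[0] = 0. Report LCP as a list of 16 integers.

sorted suffixes:
  #0 SA[0]=11  'agbde'
  #1 SA[1]=2  'agfdaghbcagbde'
  #2 SA[2]=6  'aghbcagbde'
  #3 SA[3]=9  'bcagbde'
  #4 SA[4]=13  'bde'
  #5 SA[5]=10  'cagbde'
  #6 SA[6]=5  'daghbcagbde'
  #7 SA[7]=14  'de'
  #8 SA[8]=15  'e'
  #9 SA[9]=1  'fagfdaghbcagbde'
  #10 SA[10]=4  'fdaghbcagbde'
  #11 SA[11]=12  'gbde'
  #12 SA[12]=0  'gfagfdaghbcagbde'
  #13 SA[13]=3  'gfdaghbcagbde'
  #14 SA[14]=7  'ghbcagbde'
  #15 SA[15]=8  'hbcagbde'

SA = [11, 2, 6, 9, 13, 10, 5, 14, 15, 1, 4, 12, 0, 3, 7, 8]
rank  pair      lcp
   1  s[11:],s[2:]  2  'ag'
   2  s[2:],s[6:]  2  'ag'
   3  s[6:],s[9:]  0  ''
   4  s[9:],s[13:]  1  'b'
   5  s[13:],s[10:]  0  ''
   6  s[10:],s[5:]  0  ''
   7  s[5:],s[14:]  1  'd'
   8  s[14:],s[15:]  0  ''
   9  s[15:],s[1:]  0  ''
  10  s[1:],s[4:]  1  'f'
  11  s[4:],s[12:]  0  ''
  12  s[12:],s[0:]  1  'g'
  13  s[0:],s[3:]  2  'gf'
  14  s[3:],s[7:]  1  'g'
  15  s[7:],s[8:]  0  ''

[0, 2, 2, 0, 1, 0, 0, 1, 0, 0, 1, 0, 1, 2, 1, 0]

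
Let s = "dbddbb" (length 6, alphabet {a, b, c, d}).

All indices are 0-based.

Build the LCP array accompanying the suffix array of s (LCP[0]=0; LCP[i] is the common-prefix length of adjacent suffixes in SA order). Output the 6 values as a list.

[0, 1, 1, 0, 2, 1]

rank→(start, suffix):
  0 → (5, 'b')
  1 → (4, 'bb')
  2 → (1, 'bddbb')
  3 → (3, 'dbb')
  4 → (0, 'dbddbb')
  5 → (2, 'ddbb')

SA = [5, 4, 1, 3, 0, 2]
[i] adj suffixes → lcp
  [1] 5/4 → 1 ('b')
  [2] 4/1 → 1 ('b')
  [3] 1/3 → 0 ('')
  [4] 3/0 → 2 ('db')
  [5] 0/2 → 1 ('d')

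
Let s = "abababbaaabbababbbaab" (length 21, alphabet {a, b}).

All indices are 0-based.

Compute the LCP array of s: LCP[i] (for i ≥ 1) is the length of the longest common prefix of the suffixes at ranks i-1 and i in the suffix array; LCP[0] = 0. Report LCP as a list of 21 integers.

[0, 2, 3, 1, 2, 4, 5, 2, 4, 3, 0, 1, 3, 2, 6, 3, 4, 1, 4, 3, 2]

rank | idx | suffix
   0 |   7 | aaabbababbbaab
   1 |  18 | aab
   2 |   8 | aabbababbbaab
   3 |  19 | ab
   4 |   0 | abababbaaabbababbbaab
   5 |   2 | ababbaaabbababbbaab
   6 |  12 | ababbbaab
   7 |   4 | abbaaabbababbbaab
   8 |   9 | abbababbbaab
   9 |  14 | abbbaab
  10 |  20 | b
  11 |   6 | baaabbababbbaab
  12 |  17 | baab
  13 |   1 | bababbaaabbababbbaab
  14 |  11 | bababbbaab
  15 |   3 | babbaaabbababbbaab
  16 |  13 | babbbaab
  17 |   5 | bbaaabbababbbaab
  18 |  16 | bbaab
  19 |  10 | bbababbbaab
  20 |  15 | bbbaab

SA = [7, 18, 8, 19, 0, 2, 12, 4, 9, 14, 20, 6, 17, 1, 11, 3, 13, 5, 16, 10, 15]
rank  pair      lcp
   1  s[7:],s[18:]  2  'aa'
   2  s[18:],s[8:]  3  'aab'
   3  s[8:],s[19:]  1  'a'
   4  s[19:],s[0:]  2  'ab'
   5  s[0:],s[2:]  4  'abab'
   6  s[2:],s[12:]  5  'ababb'
   7  s[12:],s[4:]  2  'ab'
   8  s[4:],s[9:]  4  'abba'
   9  s[9:],s[14:]  3  'abb'
  10  s[14:],s[20:]  0  ''
  11  s[20:],s[6:]  1  'b'
  12  s[6:],s[17:]  3  'baa'
  13  s[17:],s[1:]  2  'ba'
  14  s[1:],s[11:]  6  'bababb'
  15  s[11:],s[3:]  3  'bab'
  16  s[3:],s[13:]  4  'babb'
  17  s[13:],s[5:]  1  'b'
  18  s[5:],s[16:]  4  'bbaa'
  19  s[16:],s[10:]  3  'bba'
  20  s[10:],s[15:]  2  'bb'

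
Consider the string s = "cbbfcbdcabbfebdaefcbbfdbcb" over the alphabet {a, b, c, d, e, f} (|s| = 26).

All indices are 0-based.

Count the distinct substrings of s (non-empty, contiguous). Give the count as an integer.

sorted suffixes:
  #0 SA[0]=8  'abbfebdaefcbbfdbcb'
  #1 SA[1]=15  'aefcbbfdbcb'
  #2 SA[2]=25  'b'
  #3 SA[3]=1  'bbfcbdcabbfebdaefcbbfdbcb'
  #4 SA[4]=19  'bbfdbcb'
  #5 SA[5]=9  'bbfebdaefcbbfdbcb'
  #6 SA[6]=23  'bcb'
  #7 SA[7]=13  'bdaefcbbfdbcb'
  #8 SA[8]=5  'bdcabbfebdaefcbbfdbcb'
  #9 SA[9]=2  'bfcbdcabbfebdaefcbbfdbcb'
  #10 SA[10]=20  'bfdbcb'
  #11 SA[11]=10  'bfebdaefcbbfdbcb'
  #12 SA[12]=7  'cabbfebdaefcbbfdbcb'
  #13 SA[13]=24  'cb'
  #14 SA[14]=0  'cbbfcbdcabbfebdaefcbbfdbcb'
  #15 SA[15]=18  'cbbfdbcb'
  #16 SA[16]=4  'cbdcabbfebdaefcbbfdbcb'
  #17 SA[17]=14  'daefcbbfdbcb'
  #18 SA[18]=22  'dbcb'
  #19 SA[19]=6  'dcabbfebdaefcbbfdbcb'
  #20 SA[20]=12  'ebdaefcbbfdbcb'
  #21 SA[21]=16  'efcbbfdbcb'
  #22 SA[22]=17  'fcbbfdbcb'
  #23 SA[23]=3  'fcbdcabbfebdaefcbbfdbcb'
  #24 SA[24]=21  'fdbcb'
  #25 SA[25]=11  'febdaefcbbfdbcb'

SA = [8, 15, 25, 1, 19, 9, 23, 13, 5, 2, 20, 10, 7, 24, 0, 18, 4, 14, 22, 6, 12, 16, 17, 3, 21, 11]
i: (SA[i-1],SA[i]) lcp shared
  1: (8,15) 1 'a'
  2: (15,25) 0 ''
  3: (25,1) 1 'b'
  4: (1,19) 3 'bbf'
  5: (19,9) 3 'bbf'
  6: (9,23) 1 'b'
  7: (23,13) 1 'b'
  8: (13,5) 2 'bd'
  9: (5,2) 1 'b'
  10: (2,20) 2 'bf'
  11: (20,10) 2 'bf'
  12: (10,7) 0 ''
  13: (7,24) 1 'c'
  14: (24,0) 2 'cb'
  15: (0,18) 4 'cbbf'
  16: (18,4) 2 'cb'
  17: (4,14) 0 ''
  18: (14,22) 1 'd'
  19: (22,6) 1 'd'
  20: (6,12) 0 ''
  21: (12,16) 1 'e'
  22: (16,17) 0 ''
  23: (17,3) 3 'fcb'
  24: (3,21) 1 'f'
  25: (21,11) 1 'f'

n(n+1)/2 = 26·27/2 = 351
Σ LCP = 0 + 1 + 0 + 1 + 3 + 3 + 1 + 1 + 2 + 1 + 2 + 2 + 0 + 1 + 2 + 4 + 2 + 0 + 1 + 1 + 0 + 1 + 0 + 3 + 1 + 1 = 34
distinct = 351 − 34 = 317

317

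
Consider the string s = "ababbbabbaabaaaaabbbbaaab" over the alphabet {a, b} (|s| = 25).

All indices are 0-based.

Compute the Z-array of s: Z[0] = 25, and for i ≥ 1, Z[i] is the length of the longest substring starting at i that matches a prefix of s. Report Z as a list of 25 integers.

[25, 0, 2, 0, 0, 0, 2, 0, 0, 1, 3, 0, 1, 1, 1, 1, 2, 0, 0, 0, 0, 1, 1, 2, 0]

Z[0]=25
i=1: i≥r, start 0; Z[1]=0
i=2: i≥r, start 0; Z[2]=2 scan→box=[2,4)
i=3: min(r-i=1, Z[1]=0)=0; Z[3]=0
i=4: i≥r, start 0; Z[4]=0
i=5: i≥r, start 0; Z[5]=0
i=6: i≥r, start 0; Z[6]=2 scan→box=[6,8)
i=7: min(r-i=1, Z[1]=0)=0; Z[7]=0
i=8: i≥r, start 0; Z[8]=0
i=9: i≥r, start 0; Z[9]=1 scan→box=[9,10)
i=10: i≥r, start 0; Z[10]=3 scan→box=[10,13)
i=11: min(r-i=2, Z[1]=0)=0; Z[11]=0
i=12: min(r-i=1, Z[2]=2)=1; Z[12]=1
i=13: i≥r, start 0; Z[13]=1 scan→box=[13,14)
i=14: i≥r, start 0; Z[14]=1 scan→box=[14,15)
i=15: i≥r, start 0; Z[15]=1 scan→box=[15,16)
i=16: i≥r, start 0; Z[16]=2 scan→box=[16,18)
i=17: min(r-i=1, Z[1]=0)=0; Z[17]=0
i=18: i≥r, start 0; Z[18]=0
i=19: i≥r, start 0; Z[19]=0
i=20: i≥r, start 0; Z[20]=0
i=21: i≥r, start 0; Z[21]=1 scan→box=[21,22)
i=22: i≥r, start 0; Z[22]=1 scan→box=[22,23)
i=23: i≥r, start 0; Z[23]=2 scan→box=[23,25)
i=24: min(r-i=1, Z[1]=0)=0; Z[24]=0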